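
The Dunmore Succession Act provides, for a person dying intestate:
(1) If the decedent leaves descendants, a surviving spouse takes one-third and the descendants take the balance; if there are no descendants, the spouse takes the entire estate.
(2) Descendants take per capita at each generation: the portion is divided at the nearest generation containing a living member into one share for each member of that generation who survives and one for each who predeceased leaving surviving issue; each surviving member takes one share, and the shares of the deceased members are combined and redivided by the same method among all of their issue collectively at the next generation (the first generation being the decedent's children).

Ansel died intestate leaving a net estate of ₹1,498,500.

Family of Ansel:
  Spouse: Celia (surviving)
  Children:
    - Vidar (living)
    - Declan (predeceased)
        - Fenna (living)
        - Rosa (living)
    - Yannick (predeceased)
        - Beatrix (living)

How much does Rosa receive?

Rosa receives ₹222,000.

Celia takes one-third of ₹1,498,500 = ₹499,500. The remaining ₹999,000 passes to the descendants.
The descendants' portion (₹999,000) is divided at the children's generation into 3 shares of ₹333,000. Vidar takes ₹333,000. The 2 shares of the deceased (Declan and Yannick) are combined into a pool of ₹666,000.
That pool (₹666,000) is divided at the grandchildren's generation equally among Fenna, Rosa, and Beatrix: ₹222,000 each.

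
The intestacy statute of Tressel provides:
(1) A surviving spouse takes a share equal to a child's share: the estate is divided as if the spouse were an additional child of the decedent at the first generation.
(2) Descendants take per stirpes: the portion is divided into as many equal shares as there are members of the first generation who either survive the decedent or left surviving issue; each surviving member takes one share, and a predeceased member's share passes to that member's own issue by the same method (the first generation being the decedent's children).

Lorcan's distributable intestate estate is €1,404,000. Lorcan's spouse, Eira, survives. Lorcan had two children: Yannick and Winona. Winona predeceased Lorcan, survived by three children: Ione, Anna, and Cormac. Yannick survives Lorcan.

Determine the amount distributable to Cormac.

Cormac receives €156,000.

The spouse counts as an additional share at the children's level, so there are 3 primary shares of €468,000. Eira takes one such share (€468,000).
The children's combined portion (€936,000) is divided into 2 shares of €468,000: Yannick takes €468,000; Winona's €468,000 share passes to Winona's issue.
Winona's share (€468,000) is divided into 3 shares of €156,000: Ione, Anna, and Cormac each take €156,000.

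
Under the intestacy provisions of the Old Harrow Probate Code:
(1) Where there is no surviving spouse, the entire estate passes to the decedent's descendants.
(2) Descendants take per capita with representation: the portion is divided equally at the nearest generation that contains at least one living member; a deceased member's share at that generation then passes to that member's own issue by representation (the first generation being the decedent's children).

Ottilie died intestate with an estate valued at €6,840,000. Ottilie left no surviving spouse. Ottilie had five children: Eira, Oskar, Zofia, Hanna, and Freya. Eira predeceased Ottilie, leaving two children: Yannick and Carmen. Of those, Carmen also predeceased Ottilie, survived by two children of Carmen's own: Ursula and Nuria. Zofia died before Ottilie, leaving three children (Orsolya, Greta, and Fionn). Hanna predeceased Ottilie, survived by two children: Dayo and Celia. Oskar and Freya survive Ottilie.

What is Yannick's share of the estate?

The entire €6,840,000 passes to the descendants.
That amount (€6,840,000) is divided into 5 shares of €1,368,000: Oskar and Freya each take €1,368,000; Eira's €1,368,000 share passes to Eira's issue; Zofia's €1,368,000 share passes to Zofia's issue; Hanna's €1,368,000 share passes to Hanna's issue.
Eira's share (€1,368,000) is divided into 2 shares of €684,000: Yannick takes €684,000; Carmen's €684,000 share passes to Carmen's issue.
Carmen's share (€684,000) is divided into 2 shares of €342,000: Ursula and Nuria each take €342,000.
Zofia's share (€1,368,000) is divided into 3 shares of €456,000: Orsolya, Greta, and Fionn each take €456,000.
Hanna's share (€1,368,000) is divided into 2 shares of €684,000: Dayo and Celia each take €684,000.

Yannick receives €684,000.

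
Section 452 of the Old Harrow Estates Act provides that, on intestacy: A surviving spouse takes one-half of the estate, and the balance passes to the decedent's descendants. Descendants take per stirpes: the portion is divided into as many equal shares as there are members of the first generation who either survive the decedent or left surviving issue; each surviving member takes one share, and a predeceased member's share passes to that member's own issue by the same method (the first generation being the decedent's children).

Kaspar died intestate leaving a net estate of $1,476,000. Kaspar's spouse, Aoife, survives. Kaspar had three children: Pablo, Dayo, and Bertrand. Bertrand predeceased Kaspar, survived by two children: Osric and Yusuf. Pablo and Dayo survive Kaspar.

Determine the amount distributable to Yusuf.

Aoife takes one-half of $1,476,000 = $738,000. The remaining $738,000 passes to the descendants.
The descendants' portion ($738,000) is divided into 3 shares of $246,000: Pablo and Dayo each take $246,000; Bertrand's $246,000 share passes to Bertrand's issue.
Bertrand's share ($246,000) is divided into 2 shares of $123,000: Osric and Yusuf each take $123,000.

Yusuf receives $123,000.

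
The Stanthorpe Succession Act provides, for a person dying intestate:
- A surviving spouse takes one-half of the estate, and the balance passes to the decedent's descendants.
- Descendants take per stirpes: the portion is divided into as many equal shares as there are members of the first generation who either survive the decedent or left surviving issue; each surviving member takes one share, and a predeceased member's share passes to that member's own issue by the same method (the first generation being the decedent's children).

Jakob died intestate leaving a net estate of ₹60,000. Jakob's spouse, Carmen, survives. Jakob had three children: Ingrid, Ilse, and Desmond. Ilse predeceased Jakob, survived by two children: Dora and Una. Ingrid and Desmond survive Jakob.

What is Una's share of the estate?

Carmen takes one-half of ₹60,000 = ₹30,000. The remaining ₹30,000 passes to the descendants.
The descendants' portion (₹30,000) is divided into 3 shares of ₹10,000: Ingrid and Desmond each take ₹10,000; Ilse's ₹10,000 share passes to Ilse's issue.
Ilse's share (₹10,000) is divided into 2 shares of ₹5,000: Dora and Una each take ₹5,000.

Una receives ₹5,000.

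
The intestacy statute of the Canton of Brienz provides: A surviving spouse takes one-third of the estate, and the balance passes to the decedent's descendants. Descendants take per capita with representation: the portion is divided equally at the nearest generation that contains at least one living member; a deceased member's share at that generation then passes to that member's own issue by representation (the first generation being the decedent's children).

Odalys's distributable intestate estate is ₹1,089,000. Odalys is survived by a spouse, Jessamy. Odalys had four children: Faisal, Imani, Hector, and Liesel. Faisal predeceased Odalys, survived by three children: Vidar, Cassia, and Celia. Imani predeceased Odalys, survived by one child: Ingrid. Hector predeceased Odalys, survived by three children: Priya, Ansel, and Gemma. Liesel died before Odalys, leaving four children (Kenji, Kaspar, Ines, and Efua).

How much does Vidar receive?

Vidar receives ₹66,000.

Jessamy takes one-third of ₹1,089,000 = ₹363,000. The remaining ₹726,000 passes to the descendants.
No child survives, so the initial division is made at the grandchildren's generation.
The descendants' portion (₹726,000) is divided into 11 shares of ₹66,000: Vidar, Cassia, Celia, Ingrid, Priya, Ansel, Gemma, Kenji, Kaspar, Ines, and Efua each take ₹66,000.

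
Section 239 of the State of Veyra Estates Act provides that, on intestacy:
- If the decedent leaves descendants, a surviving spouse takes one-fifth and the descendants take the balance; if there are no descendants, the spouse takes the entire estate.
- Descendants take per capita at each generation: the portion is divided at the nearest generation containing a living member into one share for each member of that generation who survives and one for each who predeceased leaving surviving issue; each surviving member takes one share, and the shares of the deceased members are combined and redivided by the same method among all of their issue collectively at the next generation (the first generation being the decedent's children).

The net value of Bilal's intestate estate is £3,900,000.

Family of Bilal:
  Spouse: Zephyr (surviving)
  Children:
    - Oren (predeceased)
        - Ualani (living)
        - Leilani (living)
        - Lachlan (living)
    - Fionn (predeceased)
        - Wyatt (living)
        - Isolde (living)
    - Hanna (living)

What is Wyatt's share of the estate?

Wyatt receives £416,000.

Zephyr takes one-fifth of £3,900,000 = £780,000. The remaining £3,120,000 passes to the descendants.
The descendants' portion (£3,120,000) is divided at the children's generation into 3 shares of £1,040,000. Hanna takes £1,040,000. The 2 shares of the deceased (Oren and Fionn) are combined into a pool of £2,080,000.
That pool (£2,080,000) is divided at the grandchildren's generation equally among Ualani, Leilani, Lachlan, Wyatt, and Isolde: £416,000 each.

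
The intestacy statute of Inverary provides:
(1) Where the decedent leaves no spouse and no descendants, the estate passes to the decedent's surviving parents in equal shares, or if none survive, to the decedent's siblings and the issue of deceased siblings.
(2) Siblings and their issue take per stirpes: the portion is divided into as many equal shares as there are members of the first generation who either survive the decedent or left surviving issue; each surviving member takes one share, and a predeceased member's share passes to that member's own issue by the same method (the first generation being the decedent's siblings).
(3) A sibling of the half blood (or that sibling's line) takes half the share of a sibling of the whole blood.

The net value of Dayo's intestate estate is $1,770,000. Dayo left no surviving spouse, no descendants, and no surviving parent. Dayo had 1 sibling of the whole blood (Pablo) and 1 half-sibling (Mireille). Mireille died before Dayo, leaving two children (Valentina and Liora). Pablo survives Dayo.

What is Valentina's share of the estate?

The entire $1,770,000 passes to the siblings and their issue.
Counting each half-blood sibling's line as half a unit, there are 3/2 units in $1,770,000, so one unit is $1,180,000. Whole-blood lines (Pablo) take $1,180,000 each; half-blood lines (Mireille) take $590,000 each.
Mireille's share ($590,000) is divided into 2 shares of $295,000: Valentina and Liora each take $295,000.

Valentina receives $295,000.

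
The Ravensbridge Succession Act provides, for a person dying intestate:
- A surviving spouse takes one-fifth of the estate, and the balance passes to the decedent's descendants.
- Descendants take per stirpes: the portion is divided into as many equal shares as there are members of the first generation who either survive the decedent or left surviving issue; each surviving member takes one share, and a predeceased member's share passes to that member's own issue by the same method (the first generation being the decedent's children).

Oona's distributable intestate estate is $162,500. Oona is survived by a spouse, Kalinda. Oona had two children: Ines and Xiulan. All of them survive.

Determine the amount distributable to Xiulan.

Xiulan receives $65,000.

Kalinda takes one-fifth of $162,500 = $32,500. The remaining $130,000 passes to the descendants.
The descendants' portion ($130,000) is divided into 2 shares of $65,000: Ines and Xiulan each take $65,000.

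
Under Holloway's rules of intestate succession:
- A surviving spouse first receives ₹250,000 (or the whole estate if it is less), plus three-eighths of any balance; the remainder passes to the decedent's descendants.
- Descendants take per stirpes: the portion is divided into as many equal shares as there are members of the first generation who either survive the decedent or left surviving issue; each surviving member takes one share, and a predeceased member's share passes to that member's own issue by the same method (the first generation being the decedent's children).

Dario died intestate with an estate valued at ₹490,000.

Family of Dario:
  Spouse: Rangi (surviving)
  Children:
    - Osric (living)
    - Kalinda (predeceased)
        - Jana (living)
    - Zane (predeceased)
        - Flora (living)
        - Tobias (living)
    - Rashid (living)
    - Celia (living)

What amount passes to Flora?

Flora receives ₹15,000.

Rangi first takes ₹250,000, leaving a balance of ₹240,000. Rangi then takes three-eighths of the balance (₹90,000), for a total of ₹340,000. The remaining ₹150,000 passes to the descendants.
The descendants' portion (₹150,000) is divided into 5 shares of ₹30,000: Osric, Rashid, and Celia each take ₹30,000; Kalinda's ₹30,000 share passes to Kalinda's issue; Zane's ₹30,000 share passes to Zane's issue.
Kalinda's share (₹30,000) passes entirely to Jana.
Zane's share (₹30,000) is divided into 2 shares of ₹15,000: Flora and Tobias each take ₹15,000.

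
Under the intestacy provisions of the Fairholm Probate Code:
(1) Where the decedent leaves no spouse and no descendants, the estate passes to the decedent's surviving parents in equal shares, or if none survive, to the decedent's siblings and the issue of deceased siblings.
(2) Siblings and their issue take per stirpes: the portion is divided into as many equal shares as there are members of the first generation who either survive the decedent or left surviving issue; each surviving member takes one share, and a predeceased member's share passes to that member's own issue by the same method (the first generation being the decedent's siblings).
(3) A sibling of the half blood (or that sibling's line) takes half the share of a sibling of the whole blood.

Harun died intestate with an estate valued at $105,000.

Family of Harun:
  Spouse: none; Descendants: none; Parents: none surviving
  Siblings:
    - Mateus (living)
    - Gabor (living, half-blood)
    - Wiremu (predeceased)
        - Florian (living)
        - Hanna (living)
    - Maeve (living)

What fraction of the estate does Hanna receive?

Hanna receives 1/7 of the estate.

The entire $105,000 passes to the siblings and their issue.
Counting each half-blood sibling's line as half a unit, there are 7/2 units in $105,000, so one unit is $30,000. Whole-blood lines (Mateus, Wiremu, and Maeve) take $30,000 each; half-blood lines (Gabor) take $15,000 each.
Wiremu's share ($30,000) is divided into 2 shares of $15,000: Florian and Hanna each take $15,000.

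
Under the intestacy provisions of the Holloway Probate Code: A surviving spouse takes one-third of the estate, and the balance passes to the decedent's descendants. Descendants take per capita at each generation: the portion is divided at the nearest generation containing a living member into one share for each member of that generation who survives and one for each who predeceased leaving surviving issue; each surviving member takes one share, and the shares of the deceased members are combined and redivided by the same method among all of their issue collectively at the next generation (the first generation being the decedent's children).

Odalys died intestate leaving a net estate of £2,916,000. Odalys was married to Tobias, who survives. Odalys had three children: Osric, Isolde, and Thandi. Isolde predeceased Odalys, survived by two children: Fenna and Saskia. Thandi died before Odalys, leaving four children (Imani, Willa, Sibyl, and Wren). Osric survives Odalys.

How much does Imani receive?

Tobias takes one-third of £2,916,000 = £972,000. The remaining £1,944,000 passes to the descendants.
The descendants' portion (£1,944,000) is divided at the children's generation into 3 shares of £648,000. Osric takes £648,000. The 2 shares of the deceased (Isolde and Thandi) are combined into a pool of £1,296,000.
That pool (£1,296,000) is divided at the grandchildren's generation equally among Fenna, Saskia, Imani, Willa, Sibyl, and Wren: £216,000 each.

Imani receives £216,000.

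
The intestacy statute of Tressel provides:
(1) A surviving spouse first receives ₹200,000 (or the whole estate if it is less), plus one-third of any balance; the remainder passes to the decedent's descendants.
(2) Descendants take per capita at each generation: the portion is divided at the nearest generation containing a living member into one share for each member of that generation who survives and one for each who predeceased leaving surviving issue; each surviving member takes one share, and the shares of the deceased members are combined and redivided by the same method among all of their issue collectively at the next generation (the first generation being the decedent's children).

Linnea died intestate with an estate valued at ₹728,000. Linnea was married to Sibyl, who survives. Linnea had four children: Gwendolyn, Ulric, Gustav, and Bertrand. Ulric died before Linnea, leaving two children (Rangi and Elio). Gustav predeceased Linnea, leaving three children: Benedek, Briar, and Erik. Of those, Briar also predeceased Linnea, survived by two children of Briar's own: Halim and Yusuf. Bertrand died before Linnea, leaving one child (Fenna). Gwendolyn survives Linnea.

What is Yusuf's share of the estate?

Yusuf receives ₹22,000.

Sibyl first takes ₹200,000, leaving a balance of ₹528,000. Sibyl then takes one-third of the balance (₹176,000), for a total of ₹376,000. The remaining ₹352,000 passes to the descendants.
The descendants' portion (₹352,000) is divided at the children's generation into 4 shares of ₹88,000. Gwendolyn takes ₹88,000. The 3 shares of the deceased (Ulric, Gustav, and Bertrand) are combined into a pool of ₹264,000.
That pool (₹264,000) is divided at the grandchildren's generation into 6 shares of ₹44,000. Rangi, Elio, Benedek, Erik, and Fenna each take ₹44,000. The remaining share for the deceased Briar (₹44,000) is carried to the next generation.
That pool (₹44,000) is divided at the great-grandchildren's generation equally among Halim and Yusuf: ₹22,000 each.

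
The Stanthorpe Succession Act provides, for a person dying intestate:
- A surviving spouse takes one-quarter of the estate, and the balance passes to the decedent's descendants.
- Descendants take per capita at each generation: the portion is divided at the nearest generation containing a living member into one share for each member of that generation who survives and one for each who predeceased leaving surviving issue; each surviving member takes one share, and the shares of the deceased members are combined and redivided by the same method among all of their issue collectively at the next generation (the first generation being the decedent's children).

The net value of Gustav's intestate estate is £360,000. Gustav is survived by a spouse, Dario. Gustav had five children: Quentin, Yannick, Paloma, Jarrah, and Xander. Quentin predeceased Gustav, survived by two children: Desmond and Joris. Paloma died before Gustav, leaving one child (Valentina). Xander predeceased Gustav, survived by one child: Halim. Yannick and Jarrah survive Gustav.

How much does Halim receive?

Halim receives £40,500.

Dario takes one-quarter of £360,000 = £90,000. The remaining £270,000 passes to the descendants.
The descendants' portion (£270,000) is divided at the children's generation into 5 shares of £54,000. Yannick and Jarrah each take £54,000. The 3 shares of the deceased (Quentin, Paloma, and Xander) are combined into a pool of £162,000.
That pool (£162,000) is divided at the grandchildren's generation equally among Desmond, Joris, Valentina, and Halim: £40,500 each.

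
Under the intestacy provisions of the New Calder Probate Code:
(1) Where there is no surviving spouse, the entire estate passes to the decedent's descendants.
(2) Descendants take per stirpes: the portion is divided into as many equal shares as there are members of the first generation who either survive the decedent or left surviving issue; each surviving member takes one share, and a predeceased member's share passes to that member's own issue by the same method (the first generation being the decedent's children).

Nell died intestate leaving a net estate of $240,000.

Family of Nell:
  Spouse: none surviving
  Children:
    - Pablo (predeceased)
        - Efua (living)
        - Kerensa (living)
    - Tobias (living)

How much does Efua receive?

The entire $240,000 passes to the descendants.
That amount ($240,000) is divided into 2 shares of $120,000: Tobias takes $120,000; Pablo's $120,000 share passes to Pablo's issue.
Pablo's share ($120,000) is divided into 2 shares of $60,000: Efua and Kerensa each take $60,000.

Efua receives $60,000.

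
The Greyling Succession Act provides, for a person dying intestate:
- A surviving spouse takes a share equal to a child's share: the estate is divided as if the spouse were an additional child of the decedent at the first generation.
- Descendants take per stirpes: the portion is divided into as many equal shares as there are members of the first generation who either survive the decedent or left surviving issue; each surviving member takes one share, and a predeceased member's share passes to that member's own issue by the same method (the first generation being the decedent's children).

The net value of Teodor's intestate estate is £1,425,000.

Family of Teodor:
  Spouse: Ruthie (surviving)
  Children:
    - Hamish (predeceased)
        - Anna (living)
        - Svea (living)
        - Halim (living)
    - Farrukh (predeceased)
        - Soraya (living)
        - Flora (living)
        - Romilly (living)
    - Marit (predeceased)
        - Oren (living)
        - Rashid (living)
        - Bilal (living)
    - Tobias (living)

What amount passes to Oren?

The spouse counts as an additional share at the children's level, so there are 5 primary shares of £285,000. Ruthie takes one such share (£285,000).
The children's combined portion (£1,140,000) is divided into 4 shares of £285,000: Tobias takes £285,000; Hamish's £285,000 share passes to Hamish's issue; Farrukh's £285,000 share passes to Farrukh's issue; Marit's £285,000 share passes to Marit's issue.
Hamish's share (£285,000) is divided into 3 shares of £95,000: Anna, Svea, and Halim each take £95,000.
Farrukh's share (£285,000) is divided into 3 shares of £95,000: Soraya, Flora, and Romilly each take £95,000.
Marit's share (£285,000) is divided into 3 shares of £95,000: Oren, Rashid, and Bilal each take £95,000.

Oren receives £95,000.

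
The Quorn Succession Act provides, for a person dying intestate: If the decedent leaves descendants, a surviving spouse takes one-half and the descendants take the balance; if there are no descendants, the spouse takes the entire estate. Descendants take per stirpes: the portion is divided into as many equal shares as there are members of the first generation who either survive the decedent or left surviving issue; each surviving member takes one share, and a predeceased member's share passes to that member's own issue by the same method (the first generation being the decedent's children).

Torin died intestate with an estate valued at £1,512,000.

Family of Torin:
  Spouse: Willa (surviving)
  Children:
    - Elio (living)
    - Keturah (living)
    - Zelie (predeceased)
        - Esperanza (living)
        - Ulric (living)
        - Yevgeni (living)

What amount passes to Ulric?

Willa takes one-half of £1,512,000 = £756,000. The remaining £756,000 passes to the descendants.
The descendants' portion (£756,000) is divided into 3 shares of £252,000: Elio and Keturah each take £252,000; Zelie's £252,000 share passes to Zelie's issue.
Zelie's share (£252,000) is divided into 3 shares of £84,000: Esperanza, Ulric, and Yevgeni each take £84,000.

Ulric receives £84,000.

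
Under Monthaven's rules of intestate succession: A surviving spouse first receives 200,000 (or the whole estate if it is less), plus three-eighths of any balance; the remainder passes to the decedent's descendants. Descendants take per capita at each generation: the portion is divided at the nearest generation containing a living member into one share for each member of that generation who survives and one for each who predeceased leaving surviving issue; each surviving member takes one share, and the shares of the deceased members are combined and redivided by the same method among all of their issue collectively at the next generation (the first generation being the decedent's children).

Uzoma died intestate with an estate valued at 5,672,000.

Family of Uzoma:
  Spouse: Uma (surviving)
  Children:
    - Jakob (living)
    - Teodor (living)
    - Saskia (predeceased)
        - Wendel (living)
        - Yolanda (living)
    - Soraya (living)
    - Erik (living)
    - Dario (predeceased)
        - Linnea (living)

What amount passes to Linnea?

Uma first takes 200,000, leaving a balance of 5,472,000. Uma then takes three-eighths of the balance (2,052,000), for a total of 2,252,000. The remaining 3,420,000 passes to the descendants.
The descendants' portion (3,420,000) is divided at the children's generation into 6 shares of 570,000. Jakob, Teodor, Soraya, and Erik each take 570,000. The 2 shares of the deceased (Saskia and Dario) are combined into a pool of 1,140,000.
That pool (1,140,000) is divided at the grandchildren's generation equally among Wendel, Yolanda, and Linnea: 380,000 each.

Linnea receives 380,000.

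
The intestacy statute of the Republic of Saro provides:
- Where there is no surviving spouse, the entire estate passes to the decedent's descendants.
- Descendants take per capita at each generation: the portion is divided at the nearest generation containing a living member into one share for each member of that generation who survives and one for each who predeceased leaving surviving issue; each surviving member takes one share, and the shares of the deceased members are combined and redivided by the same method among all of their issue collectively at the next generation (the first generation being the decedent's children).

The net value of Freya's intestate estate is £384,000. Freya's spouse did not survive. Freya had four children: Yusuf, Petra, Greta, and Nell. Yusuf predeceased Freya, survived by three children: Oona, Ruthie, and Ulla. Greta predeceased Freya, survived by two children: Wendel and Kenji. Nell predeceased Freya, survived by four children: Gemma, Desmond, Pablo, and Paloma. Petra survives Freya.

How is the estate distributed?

Oona: £32,000; Ruthie: £32,000; Ulla: £32,000; Petra: £96,000; Wendel: £32,000; Kenji: £32,000; Gemma: £32,000; Desmond: £32,000; Pablo: £32,000; Paloma: £32,000

The entire £384,000 passes to the descendants.
That amount (£384,000) is divided at the children's generation into 4 shares of £96,000. Petra takes £96,000. The 3 shares of the deceased (Yusuf, Greta, and Nell) are combined into a pool of £288,000.
That pool (£288,000) is divided at the grandchildren's generation equally among Oona, Ruthie, Ulla, Wendel, Kenji, Gemma, Desmond, Pablo, and Paloma: £32,000 each.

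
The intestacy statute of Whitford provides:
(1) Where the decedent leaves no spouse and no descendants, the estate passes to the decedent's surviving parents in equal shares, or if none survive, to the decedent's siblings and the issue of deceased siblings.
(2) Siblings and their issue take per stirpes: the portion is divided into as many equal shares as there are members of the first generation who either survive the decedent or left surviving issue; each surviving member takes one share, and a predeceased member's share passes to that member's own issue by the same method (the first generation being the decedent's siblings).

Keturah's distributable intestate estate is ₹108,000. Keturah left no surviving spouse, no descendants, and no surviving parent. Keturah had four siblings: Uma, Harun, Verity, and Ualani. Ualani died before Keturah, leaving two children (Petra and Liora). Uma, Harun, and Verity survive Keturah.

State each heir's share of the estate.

Uma: ₹27,000; Harun: ₹27,000; Verity: ₹27,000; Petra: ₹13,500; Liora: ₹13,500

The entire ₹108,000 passes to the siblings and their issue.
That amount (₹108,000) is divided into 4 shares of ₹27,000: Uma, Harun, and Verity each take ₹27,000; Ualani's ₹27,000 share passes to Ualani's issue.
Ualani's share (₹27,000) is divided into 2 shares of ₹13,500: Petra and Liora each take ₹13,500.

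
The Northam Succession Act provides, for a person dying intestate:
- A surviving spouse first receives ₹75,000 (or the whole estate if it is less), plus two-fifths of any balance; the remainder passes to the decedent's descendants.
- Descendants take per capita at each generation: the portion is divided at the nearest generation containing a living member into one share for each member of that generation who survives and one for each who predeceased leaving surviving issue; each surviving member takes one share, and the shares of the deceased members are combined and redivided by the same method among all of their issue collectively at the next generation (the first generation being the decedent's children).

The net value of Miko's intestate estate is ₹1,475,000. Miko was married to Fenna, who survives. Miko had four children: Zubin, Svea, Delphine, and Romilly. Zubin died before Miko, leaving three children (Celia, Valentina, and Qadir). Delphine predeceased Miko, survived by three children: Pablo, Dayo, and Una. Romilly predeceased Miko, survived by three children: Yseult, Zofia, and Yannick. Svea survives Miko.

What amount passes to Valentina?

Valentina receives ₹70,000.

Fenna first takes ₹75,000, leaving a balance of ₹1,400,000. Fenna then takes two-fifths of the balance (₹560,000), for a total of ₹635,000. The remaining ₹840,000 passes to the descendants.
The descendants' portion (₹840,000) is divided at the children's generation into 4 shares of ₹210,000. Svea takes ₹210,000. The 3 shares of the deceased (Zubin, Delphine, and Romilly) are combined into a pool of ₹630,000.
That pool (₹630,000) is divided at the grandchildren's generation equally among Celia, Valentina, Qadir, Pablo, Dayo, Una, Yseult, Zofia, and Yannick: ₹70,000 each.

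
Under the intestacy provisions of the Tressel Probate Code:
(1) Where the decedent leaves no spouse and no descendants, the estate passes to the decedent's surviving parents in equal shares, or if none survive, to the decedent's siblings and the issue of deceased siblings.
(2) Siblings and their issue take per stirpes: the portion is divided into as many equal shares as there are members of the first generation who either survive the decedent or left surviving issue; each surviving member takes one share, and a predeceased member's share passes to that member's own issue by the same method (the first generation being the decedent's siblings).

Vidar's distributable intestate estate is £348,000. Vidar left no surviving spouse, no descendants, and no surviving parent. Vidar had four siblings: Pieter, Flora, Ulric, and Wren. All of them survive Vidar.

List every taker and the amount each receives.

Pieter: £87,000; Flora: £87,000; Ulric: £87,000; Wren: £87,000

The entire £348,000 passes to the siblings and their issue.
That amount (£348,000) is divided into 4 shares of £87,000: Pieter, Flora, Ulric, and Wren each take £87,000.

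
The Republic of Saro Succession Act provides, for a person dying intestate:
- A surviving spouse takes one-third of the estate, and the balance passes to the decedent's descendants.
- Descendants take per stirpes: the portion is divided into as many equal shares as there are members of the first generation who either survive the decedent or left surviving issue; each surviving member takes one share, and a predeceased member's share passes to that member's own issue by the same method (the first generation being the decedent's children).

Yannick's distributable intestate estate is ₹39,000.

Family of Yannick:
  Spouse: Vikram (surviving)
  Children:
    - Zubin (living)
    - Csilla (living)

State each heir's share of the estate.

Vikram takes one-third of ₹39,000 = ₹13,000. The remaining ₹26,000 passes to the descendants.
The descendants' portion (₹26,000) is divided into 2 shares of ₹13,000: Zubin and Csilla each take ₹13,000.

Vikram: ₹13,000; Zubin: ₹13,000; Csilla: ₹13,000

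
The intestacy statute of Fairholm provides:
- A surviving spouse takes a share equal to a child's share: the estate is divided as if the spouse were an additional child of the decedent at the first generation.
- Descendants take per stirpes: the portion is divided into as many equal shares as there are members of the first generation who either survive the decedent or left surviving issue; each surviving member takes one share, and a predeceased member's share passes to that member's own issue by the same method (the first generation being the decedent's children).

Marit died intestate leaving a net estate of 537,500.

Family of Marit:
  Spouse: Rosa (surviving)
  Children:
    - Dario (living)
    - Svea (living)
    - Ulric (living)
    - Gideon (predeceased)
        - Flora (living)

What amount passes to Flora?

The spouse counts as an additional share at the children's level, so there are 5 primary shares of 107,500. Rosa takes one such share (107,500).
The children's combined portion (430,000) is divided into 4 shares of 107,500: Dario, Svea, and Ulric each take 107,500; Gideon's 107,500 share passes to Gideon's issue.
Gideon's share (107,500) passes entirely to Flora.

Flora receives 107,500.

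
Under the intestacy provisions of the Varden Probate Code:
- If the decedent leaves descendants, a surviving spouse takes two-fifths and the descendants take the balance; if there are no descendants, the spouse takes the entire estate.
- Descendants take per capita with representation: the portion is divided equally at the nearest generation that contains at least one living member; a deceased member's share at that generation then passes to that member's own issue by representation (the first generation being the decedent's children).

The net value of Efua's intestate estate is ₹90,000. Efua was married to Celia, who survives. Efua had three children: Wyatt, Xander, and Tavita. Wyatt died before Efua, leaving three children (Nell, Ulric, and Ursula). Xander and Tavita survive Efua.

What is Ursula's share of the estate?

Ursula receives ₹6,000.

Celia takes two-fifths of ₹90,000 = ₹36,000. The remaining ₹54,000 passes to the descendants.
The descendants' portion (₹54,000) is divided into 3 shares of ₹18,000: Xander and Tavita each take ₹18,000; Wyatt's ₹18,000 share passes to Wyatt's issue.
Wyatt's share (₹18,000) is divided into 3 shares of ₹6,000: Nell, Ulric, and Ursula each take ₹6,000.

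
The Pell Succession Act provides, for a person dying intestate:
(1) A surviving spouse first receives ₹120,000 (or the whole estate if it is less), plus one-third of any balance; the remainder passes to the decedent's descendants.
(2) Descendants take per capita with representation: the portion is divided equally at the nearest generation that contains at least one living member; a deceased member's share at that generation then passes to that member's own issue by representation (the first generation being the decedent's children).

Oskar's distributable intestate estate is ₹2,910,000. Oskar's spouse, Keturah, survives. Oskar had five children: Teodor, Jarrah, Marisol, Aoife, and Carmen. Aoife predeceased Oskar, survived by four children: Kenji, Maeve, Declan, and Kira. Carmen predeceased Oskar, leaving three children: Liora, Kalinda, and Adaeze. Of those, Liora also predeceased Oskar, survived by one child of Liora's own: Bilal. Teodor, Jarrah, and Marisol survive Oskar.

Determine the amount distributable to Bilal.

Keturah first takes ₹120,000, leaving a balance of ₹2,790,000. Keturah then takes one-third of the balance (₹930,000), for a total of ₹1,050,000. The remaining ₹1,860,000 passes to the descendants.
The descendants' portion (₹1,860,000) is divided into 5 shares of ₹372,000: Teodor, Jarrah, and Marisol each take ₹372,000; Aoife's ₹372,000 share passes to Aoife's issue; Carmen's ₹372,000 share passes to Carmen's issue.
Aoife's share (₹372,000) is divided into 4 shares of ₹93,000: Kenji, Maeve, Declan, and Kira each take ₹93,000.
Carmen's share (₹372,000) is divided into 3 shares of ₹124,000: Kalinda and Adaeze each take ₹124,000; Liora's ₹124,000 share passes to Liora's issue.
Liora's share (₹124,000) passes entirely to Bilal.

Bilal receives ₹124,000.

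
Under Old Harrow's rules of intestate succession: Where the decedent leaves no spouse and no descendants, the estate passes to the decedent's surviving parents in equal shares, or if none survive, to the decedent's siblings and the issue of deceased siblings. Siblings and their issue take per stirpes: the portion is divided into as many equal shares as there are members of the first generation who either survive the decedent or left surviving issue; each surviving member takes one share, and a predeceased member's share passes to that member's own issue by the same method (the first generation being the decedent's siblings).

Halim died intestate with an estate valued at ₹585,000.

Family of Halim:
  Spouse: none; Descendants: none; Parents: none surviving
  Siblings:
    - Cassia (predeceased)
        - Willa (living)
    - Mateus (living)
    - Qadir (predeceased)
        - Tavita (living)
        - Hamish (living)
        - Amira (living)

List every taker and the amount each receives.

The entire ₹585,000 passes to the siblings and their issue.
That amount (₹585,000) is divided into 3 shares of ₹195,000: Mateus takes ₹195,000; Cassia's ₹195,000 share passes to Cassia's issue; Qadir's ₹195,000 share passes to Qadir's issue.
Cassia's share (₹195,000) passes entirely to Willa.
Qadir's share (₹195,000) is divided into 3 shares of ₹65,000: Tavita, Hamish, and Amira each take ₹65,000.

Willa: ₹195,000; Mateus: ₹195,000; Tavita: ₹65,000; Hamish: ₹65,000; Amira: ₹65,000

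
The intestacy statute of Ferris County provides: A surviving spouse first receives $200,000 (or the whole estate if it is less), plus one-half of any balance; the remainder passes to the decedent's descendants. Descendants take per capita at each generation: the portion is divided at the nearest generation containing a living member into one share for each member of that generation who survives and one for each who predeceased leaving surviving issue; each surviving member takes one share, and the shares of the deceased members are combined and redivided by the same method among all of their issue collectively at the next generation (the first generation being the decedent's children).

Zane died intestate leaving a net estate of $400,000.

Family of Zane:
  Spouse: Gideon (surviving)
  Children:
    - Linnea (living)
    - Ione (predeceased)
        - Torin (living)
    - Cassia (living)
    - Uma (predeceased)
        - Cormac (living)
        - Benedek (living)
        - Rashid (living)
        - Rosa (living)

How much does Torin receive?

Gideon first takes $200,000, leaving a balance of $200,000. Gideon then takes one-half of the balance ($100,000), for a total of $300,000. The remaining $100,000 passes to the descendants.
The descendants' portion ($100,000) is divided at the children's generation into 4 shares of $25,000. Linnea and Cassia each take $25,000. The 2 shares of the deceased (Ione and Uma) are combined into a pool of $50,000.
That pool ($50,000) is divided at the grandchildren's generation equally among Torin, Cormac, Benedek, Rashid, and Rosa: $10,000 each.

Torin receives $10,000.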